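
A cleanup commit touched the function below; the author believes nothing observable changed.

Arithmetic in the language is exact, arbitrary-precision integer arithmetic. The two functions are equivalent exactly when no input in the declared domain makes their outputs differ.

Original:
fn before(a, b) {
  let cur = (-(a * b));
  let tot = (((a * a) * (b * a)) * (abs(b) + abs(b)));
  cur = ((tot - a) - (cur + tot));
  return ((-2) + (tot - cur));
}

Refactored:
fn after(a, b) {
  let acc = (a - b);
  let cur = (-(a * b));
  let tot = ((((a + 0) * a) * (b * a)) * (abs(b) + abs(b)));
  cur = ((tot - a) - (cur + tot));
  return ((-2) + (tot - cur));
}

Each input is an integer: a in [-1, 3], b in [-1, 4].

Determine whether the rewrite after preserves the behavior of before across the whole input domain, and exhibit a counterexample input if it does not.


The two are interchangeable: statement counts differ, and local variable names differ, and arithmetic usage differs, and constant usage differs, and every declared input agrees.
One worked example (a=0, b=4) — before: cur becomes 0; next tot becomes 0; next cur becomes 0; next final value -2; after: acc becomes -4; next cur becomes 0; next tot becomes 0; next cur becomes 0; next final value -2; agreement on -2.
An exhaustive pass over the 30 declared inputs shows identical outputs.
verdict: equivalent


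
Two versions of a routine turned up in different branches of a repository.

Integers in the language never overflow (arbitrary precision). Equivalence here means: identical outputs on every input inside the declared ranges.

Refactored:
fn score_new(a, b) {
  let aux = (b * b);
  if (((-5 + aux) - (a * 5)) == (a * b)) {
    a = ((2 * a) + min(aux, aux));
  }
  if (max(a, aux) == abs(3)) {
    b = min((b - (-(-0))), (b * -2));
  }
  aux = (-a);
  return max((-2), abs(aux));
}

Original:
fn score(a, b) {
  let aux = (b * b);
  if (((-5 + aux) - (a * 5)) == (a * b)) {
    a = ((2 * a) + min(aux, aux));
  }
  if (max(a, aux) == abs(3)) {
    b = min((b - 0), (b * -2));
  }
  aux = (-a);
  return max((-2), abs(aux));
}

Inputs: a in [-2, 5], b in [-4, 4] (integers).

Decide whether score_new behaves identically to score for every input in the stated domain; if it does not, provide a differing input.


Although same computation, different form, 72/72 inputs agree.
verdict: equivalent


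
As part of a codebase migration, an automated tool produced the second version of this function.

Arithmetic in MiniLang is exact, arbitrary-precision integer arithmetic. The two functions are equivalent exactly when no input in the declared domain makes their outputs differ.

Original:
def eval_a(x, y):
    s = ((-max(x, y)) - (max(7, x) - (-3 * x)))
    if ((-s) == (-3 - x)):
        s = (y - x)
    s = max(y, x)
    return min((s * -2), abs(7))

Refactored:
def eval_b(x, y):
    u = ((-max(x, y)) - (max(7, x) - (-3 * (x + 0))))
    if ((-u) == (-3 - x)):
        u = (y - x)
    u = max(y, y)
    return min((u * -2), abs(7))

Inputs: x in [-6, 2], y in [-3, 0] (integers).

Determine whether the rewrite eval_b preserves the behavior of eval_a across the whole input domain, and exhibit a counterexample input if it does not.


Take x=-2, y=-3.
eval_a: s = 1; ((-s) == (-3 - x)) -> true; s = -1; s = -2; return 4
eval_b: u = 1; ((-u) == (-3 - x)) -> true; u = -1; u = -3; return 6
4 != 6, so the rewrite changes behavior.
verdict: not equivalent; witness: x=-2, y=-3


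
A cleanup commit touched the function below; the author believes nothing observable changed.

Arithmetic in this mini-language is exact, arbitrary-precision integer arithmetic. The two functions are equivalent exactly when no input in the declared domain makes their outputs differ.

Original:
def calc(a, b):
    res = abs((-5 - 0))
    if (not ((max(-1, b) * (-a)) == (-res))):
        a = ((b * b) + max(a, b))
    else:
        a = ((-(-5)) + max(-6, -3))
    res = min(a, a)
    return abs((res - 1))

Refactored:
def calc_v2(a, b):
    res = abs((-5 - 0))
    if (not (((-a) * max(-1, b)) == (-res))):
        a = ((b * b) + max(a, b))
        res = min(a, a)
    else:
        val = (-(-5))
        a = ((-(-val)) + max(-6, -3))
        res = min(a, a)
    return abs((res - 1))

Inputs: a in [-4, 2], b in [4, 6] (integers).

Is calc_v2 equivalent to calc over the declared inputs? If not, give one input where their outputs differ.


Behavior is preserved: although statement counts differ, and min/max/abs usage differs, and local variable names differ, the outputs never diverge.
Spot check at a=-4, b=4 — calc: res becomes 5; next (not ((max(-1, b) * (-a)) == (-res))) evaluates to true; next a becomes 20; next res becomes 20; next final value 19. calc_v2: res becomes 5; next (not (((-a) * max(-1, b)) == (-res))) evaluates to true; next a becomes 20; next res becomes 20; next final value 19. Both give 19.
Sweeping the whole domain (21 inputs) finds no disagreement.
verdict: equivalent


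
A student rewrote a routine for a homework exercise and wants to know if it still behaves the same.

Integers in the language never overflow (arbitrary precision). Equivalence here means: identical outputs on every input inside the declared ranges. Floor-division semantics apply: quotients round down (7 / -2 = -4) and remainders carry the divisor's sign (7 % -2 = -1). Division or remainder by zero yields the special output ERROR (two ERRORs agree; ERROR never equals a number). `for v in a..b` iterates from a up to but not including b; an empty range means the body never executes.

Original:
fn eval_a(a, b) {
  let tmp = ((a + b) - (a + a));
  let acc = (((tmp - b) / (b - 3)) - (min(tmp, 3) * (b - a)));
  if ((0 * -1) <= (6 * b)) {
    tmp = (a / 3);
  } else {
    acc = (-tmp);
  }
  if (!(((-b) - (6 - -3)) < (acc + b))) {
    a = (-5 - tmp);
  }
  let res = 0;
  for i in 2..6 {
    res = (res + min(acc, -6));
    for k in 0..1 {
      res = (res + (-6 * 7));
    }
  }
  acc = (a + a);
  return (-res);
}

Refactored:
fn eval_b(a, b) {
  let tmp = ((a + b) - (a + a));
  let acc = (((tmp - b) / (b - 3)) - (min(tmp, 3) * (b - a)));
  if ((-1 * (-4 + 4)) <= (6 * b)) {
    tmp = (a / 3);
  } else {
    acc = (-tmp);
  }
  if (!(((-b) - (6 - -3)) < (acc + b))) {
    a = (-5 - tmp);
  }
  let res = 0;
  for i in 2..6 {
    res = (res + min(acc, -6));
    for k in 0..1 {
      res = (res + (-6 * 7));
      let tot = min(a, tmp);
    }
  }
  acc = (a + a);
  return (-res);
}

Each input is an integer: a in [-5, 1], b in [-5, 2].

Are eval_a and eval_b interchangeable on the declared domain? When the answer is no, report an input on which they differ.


Equivalent — the differences include arithmetic usage differs, and local variable names differ, and min/max/abs usage differs, and statement counts differ, and constant usage differs, yet no declared input distinguishes the two.
One worked example (a=-4, b=-1) — eval_a: tmp = 3; acc = -10; ((0 * -1) <= (6 * b)) -> false; acc = -3; (!(((-b) - (6 - -3)) < (acc + b))) -> false; res = 0; [i=2]; res = -6; [k=0]; res = -48; [i=3]; res = -54; [k=0]; res = -96; [i=4]; res = -102; [k=0]; res = -144; [i=5]; res = -150; [k=0]; res = -192; acc = -8; return 192; eval_b: tmp = 3; acc = -10; ((-1 * (-4 + 4)) <= (6 * b)) -> false; acc = -3; (!(((-b) - (6 - -3)) < (acc + b))) -> false; res = 0; [i=2]; res = -6; [k=0]; res = -48; tot = -4; [i=3]; res = -54; [k=0]; res = -96; tot = -4; [i=4]; res = -102; [k=0]; res = -144; tot = -4; [i=5]; res = -150; [k=0]; res = -192; tot = -4; acc = -8; return 192; agreement on 192.
Across all 56 domain points the two functions coincide.
verdict: equivalent


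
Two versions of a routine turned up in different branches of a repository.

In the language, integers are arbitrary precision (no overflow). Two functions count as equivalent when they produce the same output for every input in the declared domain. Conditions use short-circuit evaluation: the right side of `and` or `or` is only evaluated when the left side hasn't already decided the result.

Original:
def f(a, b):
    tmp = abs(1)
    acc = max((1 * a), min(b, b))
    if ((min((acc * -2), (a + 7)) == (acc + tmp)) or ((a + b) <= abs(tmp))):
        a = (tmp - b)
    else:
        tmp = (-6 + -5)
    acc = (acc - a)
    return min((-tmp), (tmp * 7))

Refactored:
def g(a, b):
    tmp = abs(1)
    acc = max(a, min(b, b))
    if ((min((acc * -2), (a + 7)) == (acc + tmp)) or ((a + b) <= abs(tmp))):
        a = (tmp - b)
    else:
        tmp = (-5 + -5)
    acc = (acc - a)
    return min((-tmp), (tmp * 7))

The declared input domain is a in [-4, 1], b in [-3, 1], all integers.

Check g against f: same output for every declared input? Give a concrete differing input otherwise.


Run the pair on a=1, b=1.
f: tmp = 1; acc = 1; ((min((acc * -2), (a + 7)) == (acc + tmp)) or ((a + b) <= abs(tmp))) -> false; tmp = -11; acc = 0; return -77
g: tmp = 1; acc = 1; ((min((acc * -2), (a + 7)) == (acc + tmp)) or ((a + b) <= abs(tmp))) -> false; tmp = -10; acc = 0; return -70
-77 vs -70 — the two versions disagree here.
verdict: not equivalent; witness: a=1, b=1


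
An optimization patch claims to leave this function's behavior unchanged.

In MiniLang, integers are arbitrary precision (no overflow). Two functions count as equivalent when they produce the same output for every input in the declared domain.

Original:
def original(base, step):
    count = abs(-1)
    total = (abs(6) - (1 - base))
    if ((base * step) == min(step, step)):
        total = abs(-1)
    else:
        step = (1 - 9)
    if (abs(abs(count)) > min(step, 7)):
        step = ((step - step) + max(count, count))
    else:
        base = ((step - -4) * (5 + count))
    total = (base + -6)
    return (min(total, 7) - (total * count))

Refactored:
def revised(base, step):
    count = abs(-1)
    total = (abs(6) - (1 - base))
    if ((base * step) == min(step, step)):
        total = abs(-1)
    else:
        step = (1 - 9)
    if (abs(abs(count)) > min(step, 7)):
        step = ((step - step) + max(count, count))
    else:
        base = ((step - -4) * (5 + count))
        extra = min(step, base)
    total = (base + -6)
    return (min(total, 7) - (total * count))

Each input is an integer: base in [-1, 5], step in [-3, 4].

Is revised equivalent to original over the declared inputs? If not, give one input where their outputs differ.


Equivalent — the differences include local variable names differ, and min/max/abs usage differs, and statement counts differ, yet no declared input distinguishes the two.
Spot check at base=1, step=1 — original: count=1, then total=6, then ((base * step) == min(step, step)) is true, then total=1, then (abs(abs(count)) > min(step, 7)) is false, then base=30, then total=24, then returns -17. revised: count=1, then total=6, then ((base * step) == min(step, step)) is true, then total=1, then (abs(abs(count)) > min(step, 7)) is false, then base=30, then extra=1, then total=24, then returns -17. Both give -17.
Across all 56 domain points the two functions coincide.
verdict: equivalent


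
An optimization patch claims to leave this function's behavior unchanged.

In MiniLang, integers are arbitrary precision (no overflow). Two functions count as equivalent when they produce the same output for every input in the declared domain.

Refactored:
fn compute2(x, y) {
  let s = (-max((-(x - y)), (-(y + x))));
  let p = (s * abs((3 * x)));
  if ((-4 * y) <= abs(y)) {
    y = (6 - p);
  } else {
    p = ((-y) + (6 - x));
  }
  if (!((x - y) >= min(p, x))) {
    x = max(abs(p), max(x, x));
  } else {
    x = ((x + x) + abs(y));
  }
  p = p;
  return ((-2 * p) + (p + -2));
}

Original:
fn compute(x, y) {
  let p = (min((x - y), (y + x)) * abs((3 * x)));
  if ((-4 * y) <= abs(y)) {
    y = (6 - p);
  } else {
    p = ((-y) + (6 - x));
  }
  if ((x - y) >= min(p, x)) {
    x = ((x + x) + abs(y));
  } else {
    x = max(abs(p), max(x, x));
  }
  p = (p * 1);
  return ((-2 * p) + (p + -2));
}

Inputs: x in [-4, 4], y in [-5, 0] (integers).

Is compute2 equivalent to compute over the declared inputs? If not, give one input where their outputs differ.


The two are interchangeable: local variable names differ; also statement counts differ; also arithmetic usage differs; also constant usage differs; also boolean connective usage differs; also min/max/abs usage differs, and every declared input agrees.
Tracing x=-3, y=0: compute: p=-27, then ((-4 * y) <= abs(y)) is true, then y=33, then ((x - y) >= min(p, x)) is false, then x=27, then p=-27, then returns 25 | compute2: s=-3, then p=-27, then ((-4 * y) <= abs(y)) is true, then y=33, then (!((x - y) >= min(p, x))) is true, then x=27, then p=-27, then returns 25 — matching result 25.
Across all 54 domain points the two functions coincide.
verdict: equivalent


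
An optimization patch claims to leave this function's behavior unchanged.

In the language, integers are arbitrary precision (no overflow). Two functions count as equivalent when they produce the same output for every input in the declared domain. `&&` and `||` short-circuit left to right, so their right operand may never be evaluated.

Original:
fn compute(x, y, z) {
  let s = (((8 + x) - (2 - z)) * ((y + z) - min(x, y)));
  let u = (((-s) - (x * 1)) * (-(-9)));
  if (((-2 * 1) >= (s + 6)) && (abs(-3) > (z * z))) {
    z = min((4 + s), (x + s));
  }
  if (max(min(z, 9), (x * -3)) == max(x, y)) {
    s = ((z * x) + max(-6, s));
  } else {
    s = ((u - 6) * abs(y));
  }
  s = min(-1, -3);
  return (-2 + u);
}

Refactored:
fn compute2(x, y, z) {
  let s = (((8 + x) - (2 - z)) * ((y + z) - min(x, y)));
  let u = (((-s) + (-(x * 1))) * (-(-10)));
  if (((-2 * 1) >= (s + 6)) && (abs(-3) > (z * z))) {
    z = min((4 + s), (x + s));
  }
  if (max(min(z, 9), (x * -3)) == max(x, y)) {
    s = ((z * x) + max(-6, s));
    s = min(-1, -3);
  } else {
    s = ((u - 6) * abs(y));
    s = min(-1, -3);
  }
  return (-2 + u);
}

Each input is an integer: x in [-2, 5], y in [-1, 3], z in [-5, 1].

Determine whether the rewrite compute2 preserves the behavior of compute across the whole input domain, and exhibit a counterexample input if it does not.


Input x=-2, y=-1, z=-5: -20 from compute versus -22 from compute2.
verdict: not equivalent; witness: x=-2, y=-1, z=-5


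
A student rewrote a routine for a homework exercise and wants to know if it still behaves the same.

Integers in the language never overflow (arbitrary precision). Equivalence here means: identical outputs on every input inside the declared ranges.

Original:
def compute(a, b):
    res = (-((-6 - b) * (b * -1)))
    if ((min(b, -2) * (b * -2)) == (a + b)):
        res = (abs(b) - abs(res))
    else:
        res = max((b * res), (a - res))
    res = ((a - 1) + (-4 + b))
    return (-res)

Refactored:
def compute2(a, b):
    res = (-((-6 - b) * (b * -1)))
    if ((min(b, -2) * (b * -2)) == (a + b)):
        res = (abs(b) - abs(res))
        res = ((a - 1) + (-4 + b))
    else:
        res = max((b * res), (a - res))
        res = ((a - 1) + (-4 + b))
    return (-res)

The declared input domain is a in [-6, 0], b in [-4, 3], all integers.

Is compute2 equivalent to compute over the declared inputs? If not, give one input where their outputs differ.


Behavior is preserved: although statement counts differ; and constant usage differs; and arithmetic usage differs, the outputs never diverge.
Spot check at a=0, b=-3 — compute: res = 9; ((min(b, -2) * (b * -2)) == (a + b)) -> false; res = -9; res = -8; return 8. compute2: res = 9; ((min(b, -2) * (b * -2)) == (a + b)) -> false; res = -9; res = -8; return 8. Both give 8.
Every one of the 56 inputs gives matching results.
verdict: equivalent


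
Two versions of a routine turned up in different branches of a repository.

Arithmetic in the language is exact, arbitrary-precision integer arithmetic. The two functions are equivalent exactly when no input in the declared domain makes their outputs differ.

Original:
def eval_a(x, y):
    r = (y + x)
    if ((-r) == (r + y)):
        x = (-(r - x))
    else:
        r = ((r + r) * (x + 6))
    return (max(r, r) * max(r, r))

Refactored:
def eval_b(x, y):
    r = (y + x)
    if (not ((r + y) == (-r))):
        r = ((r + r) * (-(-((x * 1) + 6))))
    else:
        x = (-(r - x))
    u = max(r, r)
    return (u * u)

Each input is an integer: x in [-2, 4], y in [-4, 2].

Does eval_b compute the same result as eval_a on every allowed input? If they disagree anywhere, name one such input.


The two are interchangeable: constant usage differs; and statement counts differ; and boolean connective usage differs; and local variable names differ; and min/max/abs usage differs; and arithmetic usage differs, and every declared input agrees.
One worked example (x=0, y=1) — eval_a: r := 1 | ((-r) == (r + y)): false | r := 12 | result 144; eval_b: r := 1 | (not ((r + y) == (-r))): true | r := 12 | u := 12 | result 144; agreement on 144.
Every one of the 49 inputs gives matching results.
verdict: equivalent


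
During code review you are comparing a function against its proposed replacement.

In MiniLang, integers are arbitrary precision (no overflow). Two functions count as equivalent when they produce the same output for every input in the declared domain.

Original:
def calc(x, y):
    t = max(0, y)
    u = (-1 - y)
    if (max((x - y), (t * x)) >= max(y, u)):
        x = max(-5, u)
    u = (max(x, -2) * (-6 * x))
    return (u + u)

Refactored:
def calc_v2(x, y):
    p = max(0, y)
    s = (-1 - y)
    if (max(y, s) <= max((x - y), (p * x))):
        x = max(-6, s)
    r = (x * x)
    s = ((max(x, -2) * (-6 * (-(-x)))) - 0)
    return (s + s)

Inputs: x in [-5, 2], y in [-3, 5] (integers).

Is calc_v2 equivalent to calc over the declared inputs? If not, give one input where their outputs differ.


Consider the input x=1, y=5.
calc: t := 5 | u := -6 | (max((x - y), (t * x)) >= max(y, u)): true | x := -5 | u := -60 | result -120
calc_v2: p := 5 | s := -6 | (max(y, s) <= max((x - y), (p * x))): true | x := -6 | r := 36 | s := -72 | result -144
-120 != -144, so the rewrite changes behavior.
verdict: not equivalent; witness: x=1, y=5


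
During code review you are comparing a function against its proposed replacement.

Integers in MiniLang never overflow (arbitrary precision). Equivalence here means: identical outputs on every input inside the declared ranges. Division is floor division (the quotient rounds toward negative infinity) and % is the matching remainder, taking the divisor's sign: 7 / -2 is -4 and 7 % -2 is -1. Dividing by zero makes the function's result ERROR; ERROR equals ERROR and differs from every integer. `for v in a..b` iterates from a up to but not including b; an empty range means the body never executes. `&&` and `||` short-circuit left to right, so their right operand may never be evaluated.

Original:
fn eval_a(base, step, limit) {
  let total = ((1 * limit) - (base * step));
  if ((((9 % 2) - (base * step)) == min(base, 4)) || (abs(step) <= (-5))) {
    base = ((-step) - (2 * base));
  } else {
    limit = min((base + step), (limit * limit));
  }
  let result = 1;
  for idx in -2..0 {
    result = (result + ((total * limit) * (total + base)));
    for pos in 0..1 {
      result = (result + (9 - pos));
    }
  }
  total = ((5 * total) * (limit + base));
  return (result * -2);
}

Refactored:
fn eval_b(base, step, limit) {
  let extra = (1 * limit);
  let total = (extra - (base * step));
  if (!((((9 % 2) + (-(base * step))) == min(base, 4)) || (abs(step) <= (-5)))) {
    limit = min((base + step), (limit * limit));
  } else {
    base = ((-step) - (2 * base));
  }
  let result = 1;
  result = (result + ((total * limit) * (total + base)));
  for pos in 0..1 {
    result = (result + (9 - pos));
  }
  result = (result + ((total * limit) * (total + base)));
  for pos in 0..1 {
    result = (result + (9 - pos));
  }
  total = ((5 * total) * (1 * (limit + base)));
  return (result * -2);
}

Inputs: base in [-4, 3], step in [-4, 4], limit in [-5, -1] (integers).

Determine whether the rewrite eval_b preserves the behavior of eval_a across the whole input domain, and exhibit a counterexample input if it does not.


Comparing the listings, the differences include: statement counts differ; loop structure differs; constant usage differs; boolean connective usage differs; arithmetic usage differs; local variable names differ.
One worked example (base=-1, step=0, limit=-5) — eval_a: total = -5; ((((9 % 2) - (base * step)) == min(base, 4)) || (abs(step) <= (-5))) -> false; limit = -1; result = 1; [idx=-2]; result = -29; [pos=0]; result = -20; [idx=-1]; result = -50; [pos=0]; result = -41; total = 50; return 82; eval_b: extra = -5; total = -5; (!((((9 % 2) + (-(base * step))) == min(base, 4)) || (abs(step) <= (-5)))) -> true; limit = -1; result = 1; result = -29; [pos=0]; result = -20; result = -50; [pos=0]; result = -41; total = 50; return 82; agreement on 82.
Every one of the 360 inputs gives matching results.
verdict: equivalent


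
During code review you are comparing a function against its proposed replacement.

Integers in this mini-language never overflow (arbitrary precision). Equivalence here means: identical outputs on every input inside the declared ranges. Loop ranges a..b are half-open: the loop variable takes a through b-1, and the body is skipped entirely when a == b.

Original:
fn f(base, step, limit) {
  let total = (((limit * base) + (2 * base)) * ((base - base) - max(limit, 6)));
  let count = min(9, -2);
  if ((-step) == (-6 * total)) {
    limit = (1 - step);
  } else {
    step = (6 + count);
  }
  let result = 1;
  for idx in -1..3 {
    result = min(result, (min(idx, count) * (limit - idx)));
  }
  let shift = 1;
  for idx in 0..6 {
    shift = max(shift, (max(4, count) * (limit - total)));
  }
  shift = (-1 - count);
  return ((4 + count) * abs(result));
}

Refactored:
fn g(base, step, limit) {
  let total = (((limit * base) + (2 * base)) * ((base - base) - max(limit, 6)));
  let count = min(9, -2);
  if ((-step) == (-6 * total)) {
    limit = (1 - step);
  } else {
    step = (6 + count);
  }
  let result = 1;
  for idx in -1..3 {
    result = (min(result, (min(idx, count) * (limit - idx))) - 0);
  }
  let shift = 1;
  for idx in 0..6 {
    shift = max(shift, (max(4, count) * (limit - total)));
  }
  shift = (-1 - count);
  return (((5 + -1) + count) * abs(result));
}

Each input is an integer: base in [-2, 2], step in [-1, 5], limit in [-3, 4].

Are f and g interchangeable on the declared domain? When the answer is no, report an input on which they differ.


This is a faithful refactor — constant usage differs, arithmetic usage differs, but the computed results match everywhere.
Spot check at base=2, step=-1, limit=-3 — f: total=12, then count=-2, then ((-step) == (-6 * total)) is false, then step=4, then result=1, then (idx=-1), then result=1, then (idx=0), then result=1, then (idx=1), then result=1, then (idx=2), then result=1, then shift=1, then (idx=0), then shift=1, then (idx=1), then shift=1, then (idx=2), then shift=1, then (idx=3), then shift=1, then (idx=4), then shift=1, then (idx=5), then shift=1, then shift=1, then returns 2. g: total=12, then count=-2, then ((-step) == (-6 * total)) is false, then step=4, then result=1, then (idx=-1), then result=1, then (idx=0), then result=1, then (idx=1), then result=1, then (idx=2), then result=1, then shift=1, then (idx=0), then shift=1, then (idx=1), then shift=1, then (idx=2), then shift=1, then (idx=3), then shift=1, then (idx=4), then shift=1, then (idx=5), then shift=1, then shift=1, then returns 2. Both give 2.
Sweeping the whole domain (280 inputs) finds no disagreement.
verdict: equivalent


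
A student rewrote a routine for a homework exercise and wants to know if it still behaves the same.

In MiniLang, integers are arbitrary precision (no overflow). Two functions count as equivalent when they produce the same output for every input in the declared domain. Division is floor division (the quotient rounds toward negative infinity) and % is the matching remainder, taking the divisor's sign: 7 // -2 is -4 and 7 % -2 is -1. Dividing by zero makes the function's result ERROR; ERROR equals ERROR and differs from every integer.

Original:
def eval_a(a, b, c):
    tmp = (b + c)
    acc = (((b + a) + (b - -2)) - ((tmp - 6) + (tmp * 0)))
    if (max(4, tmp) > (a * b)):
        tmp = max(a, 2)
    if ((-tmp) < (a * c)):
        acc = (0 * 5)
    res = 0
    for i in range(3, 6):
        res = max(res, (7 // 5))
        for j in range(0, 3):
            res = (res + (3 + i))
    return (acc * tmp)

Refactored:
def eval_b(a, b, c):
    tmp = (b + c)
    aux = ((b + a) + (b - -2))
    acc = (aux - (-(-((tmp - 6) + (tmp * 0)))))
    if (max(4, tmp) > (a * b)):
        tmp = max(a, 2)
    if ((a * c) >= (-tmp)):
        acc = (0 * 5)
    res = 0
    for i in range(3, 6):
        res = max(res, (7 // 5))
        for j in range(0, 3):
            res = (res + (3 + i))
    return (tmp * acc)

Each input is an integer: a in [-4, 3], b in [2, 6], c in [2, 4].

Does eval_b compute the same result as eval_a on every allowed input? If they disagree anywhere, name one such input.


At a=-1, b=2, c=2: eval_a gives 14, eval_b gives 0.
verdict: not equivalent; witness: a=-1, b=2, c=2


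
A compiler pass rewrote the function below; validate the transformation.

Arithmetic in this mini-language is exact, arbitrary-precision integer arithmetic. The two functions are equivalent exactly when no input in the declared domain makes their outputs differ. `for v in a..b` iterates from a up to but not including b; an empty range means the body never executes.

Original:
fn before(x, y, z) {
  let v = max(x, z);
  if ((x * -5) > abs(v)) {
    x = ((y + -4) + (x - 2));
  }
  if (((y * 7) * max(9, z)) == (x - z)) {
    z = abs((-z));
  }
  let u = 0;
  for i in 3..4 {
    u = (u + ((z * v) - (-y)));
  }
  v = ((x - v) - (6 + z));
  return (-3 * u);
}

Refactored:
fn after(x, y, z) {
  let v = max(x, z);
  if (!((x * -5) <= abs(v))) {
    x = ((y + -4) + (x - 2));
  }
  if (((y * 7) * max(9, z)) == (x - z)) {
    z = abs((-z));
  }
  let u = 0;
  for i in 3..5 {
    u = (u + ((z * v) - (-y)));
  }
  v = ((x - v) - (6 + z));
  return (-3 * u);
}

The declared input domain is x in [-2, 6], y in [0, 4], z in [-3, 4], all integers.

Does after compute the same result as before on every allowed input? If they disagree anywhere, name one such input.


There is a counterexample at x=-2, y=0, z=-3: -18 on one side, -36 on the other.
before: v = -2; ((x * -5) > abs(v)) -> true; x = -8; (((y * 7) * max(9, z)) == (x - z)) -> false; u = 0; [i=3]; u = 6; v = -9; return -18
after: v = -2; (!((x * -5) <= abs(v))) -> true; x = -8; (((y * 7) * max(9, z)) == (x - z)) -> false; u = 0; [i=3]; u = 6; [i=4]; u = 12; v = -9; return -36
verdict: not equivalent; witness: x=-2, y=0, z=-3


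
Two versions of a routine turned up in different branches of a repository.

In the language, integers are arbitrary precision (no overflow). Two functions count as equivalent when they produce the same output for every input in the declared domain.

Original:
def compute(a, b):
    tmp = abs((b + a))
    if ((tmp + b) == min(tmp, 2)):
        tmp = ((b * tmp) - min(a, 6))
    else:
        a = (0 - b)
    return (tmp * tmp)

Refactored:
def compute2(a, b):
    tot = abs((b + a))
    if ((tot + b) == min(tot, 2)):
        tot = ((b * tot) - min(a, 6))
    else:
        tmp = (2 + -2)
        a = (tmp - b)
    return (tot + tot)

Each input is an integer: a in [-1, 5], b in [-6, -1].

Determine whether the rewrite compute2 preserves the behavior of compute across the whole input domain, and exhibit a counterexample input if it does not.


Consider the input a=-1, b=-6.
compute: tmp := 7 | ((tmp + b) == min(tmp, 2)): false | a := 6 | result 49
compute2: tot := 7 | ((tot + b) == min(tot, 2)): false | tmp := 0 | a := 6 | result 14
49 != 14, so the rewrite changes behavior.
verdict: not equivalent; witness: a=-1, b=-6


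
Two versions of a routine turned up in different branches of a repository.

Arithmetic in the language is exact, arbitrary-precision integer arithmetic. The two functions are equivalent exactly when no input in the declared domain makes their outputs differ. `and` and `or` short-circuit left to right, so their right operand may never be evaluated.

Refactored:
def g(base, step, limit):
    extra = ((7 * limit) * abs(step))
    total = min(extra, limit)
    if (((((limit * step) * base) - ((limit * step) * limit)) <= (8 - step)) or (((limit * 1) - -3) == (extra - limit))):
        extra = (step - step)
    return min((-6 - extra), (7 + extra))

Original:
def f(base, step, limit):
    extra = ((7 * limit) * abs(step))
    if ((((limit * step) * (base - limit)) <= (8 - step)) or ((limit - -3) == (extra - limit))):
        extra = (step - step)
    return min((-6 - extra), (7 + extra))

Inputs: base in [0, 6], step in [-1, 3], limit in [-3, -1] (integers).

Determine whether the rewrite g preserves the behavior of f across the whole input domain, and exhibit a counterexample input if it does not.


Changes here: statement counts differ; also constant usage differs; also arithmetic usage differs; also local variable names differ; also min/max/abs usage differs; the full 105-point sweep finds no disagreement.
verdict: equivalent


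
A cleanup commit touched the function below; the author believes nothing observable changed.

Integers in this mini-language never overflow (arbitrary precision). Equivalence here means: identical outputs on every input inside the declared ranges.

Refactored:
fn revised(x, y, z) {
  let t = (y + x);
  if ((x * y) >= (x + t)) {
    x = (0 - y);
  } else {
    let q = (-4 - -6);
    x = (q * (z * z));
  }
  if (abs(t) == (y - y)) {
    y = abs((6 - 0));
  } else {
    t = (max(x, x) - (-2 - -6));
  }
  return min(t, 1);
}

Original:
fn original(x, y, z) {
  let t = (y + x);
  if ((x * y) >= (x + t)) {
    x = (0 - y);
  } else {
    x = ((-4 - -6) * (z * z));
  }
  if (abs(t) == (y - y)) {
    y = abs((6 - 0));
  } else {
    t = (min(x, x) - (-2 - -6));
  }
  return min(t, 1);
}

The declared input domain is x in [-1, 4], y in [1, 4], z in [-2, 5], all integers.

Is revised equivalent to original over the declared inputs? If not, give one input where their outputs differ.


The one real change (`min(x, x)` became `max(x, x)`) has no effect anywhere in the declared ranges.
One worked example (x=2, y=3, z=-1) — original: t=5, then ((x * y) >= (x + t)) is false, then x=2, then (abs(t) == (y - y)) is false, then t=-2, then returns -2; revised: t=5, then ((x * y) >= (x + t)) is false, then q=2, then x=2, then (abs(t) == (y - y)) is false, then t=-2, then returns -2; agreement on -2.
Every one of the 192 inputs gives matching results.
verdict: equivalent


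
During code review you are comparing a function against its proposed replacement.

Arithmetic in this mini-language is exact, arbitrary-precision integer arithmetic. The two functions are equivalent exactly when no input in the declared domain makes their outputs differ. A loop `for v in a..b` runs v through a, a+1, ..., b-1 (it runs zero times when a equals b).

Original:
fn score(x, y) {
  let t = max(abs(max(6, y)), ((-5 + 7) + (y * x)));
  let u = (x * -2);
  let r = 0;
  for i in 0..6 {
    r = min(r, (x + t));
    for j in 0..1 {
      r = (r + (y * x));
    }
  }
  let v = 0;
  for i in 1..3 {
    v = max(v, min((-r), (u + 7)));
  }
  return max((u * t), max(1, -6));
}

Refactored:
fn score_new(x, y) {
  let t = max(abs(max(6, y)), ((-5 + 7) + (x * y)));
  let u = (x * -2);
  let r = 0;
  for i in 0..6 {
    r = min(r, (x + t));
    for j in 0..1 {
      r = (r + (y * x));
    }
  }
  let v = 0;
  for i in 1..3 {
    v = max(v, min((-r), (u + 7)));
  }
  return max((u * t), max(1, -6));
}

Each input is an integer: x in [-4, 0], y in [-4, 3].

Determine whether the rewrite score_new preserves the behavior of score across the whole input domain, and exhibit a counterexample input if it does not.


The two versions differ — the changes include same computation, different form.
As a probe, take x=-3, y=-2: score runs t=8, then u=6, then r=0, then (i=0), then r=0, then (j=0), then r=6, then (i=1), then r=5, then (j=0), then r=11, then (i=2), then r=5, then (j=0), then r=11, then (i=3), then r=5, then (j=0), then r=11, then (i=4), then r=5, then (j=0), then r=11, then (i=5), then r=5, then (j=0), then r=11, then v=0, then (i=1), then v=0, then (i=2), then v=0, then returns 48; score_new runs t=8, then u=6, then r=0, then (i=0), then r=0, then (j=0), then r=6, then (i=1), then r=5, then (j=0), then r=11, then (i=2), then r=5, then (j=0), then r=11, then (i=3), then r=5, then (j=0), then r=11, then (i=4), then r=5, then (j=0), then r=11, then (i=5), then r=5, then (j=0), then r=11, then v=0, then (i=1), then v=0, then (i=2), then v=0, then returns 48; both end at 48.
Every one of the 40 inputs gives matching results.
verdict: equivalent


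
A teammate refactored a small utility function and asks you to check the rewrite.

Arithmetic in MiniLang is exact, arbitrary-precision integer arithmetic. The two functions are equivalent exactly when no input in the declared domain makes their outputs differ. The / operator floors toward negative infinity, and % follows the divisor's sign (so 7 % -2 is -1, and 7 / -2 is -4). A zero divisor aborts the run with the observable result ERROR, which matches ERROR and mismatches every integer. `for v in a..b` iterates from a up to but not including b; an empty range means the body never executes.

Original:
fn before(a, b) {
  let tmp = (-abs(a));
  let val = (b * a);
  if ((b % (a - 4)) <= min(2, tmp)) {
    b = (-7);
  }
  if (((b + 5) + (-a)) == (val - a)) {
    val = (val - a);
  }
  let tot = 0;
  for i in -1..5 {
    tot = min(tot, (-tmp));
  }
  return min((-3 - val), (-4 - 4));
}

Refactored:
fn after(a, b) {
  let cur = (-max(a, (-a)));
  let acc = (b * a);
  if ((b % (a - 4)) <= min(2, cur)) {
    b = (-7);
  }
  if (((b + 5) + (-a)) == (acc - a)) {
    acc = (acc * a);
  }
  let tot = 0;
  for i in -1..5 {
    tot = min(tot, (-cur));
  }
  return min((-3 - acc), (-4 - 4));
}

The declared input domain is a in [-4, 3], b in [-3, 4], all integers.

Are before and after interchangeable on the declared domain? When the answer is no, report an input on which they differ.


Not equivalent: a=-4, b=-1 separates them (-11 vs -8).
before: tmp=-4, then val=4, then ((b % (a - 4)) <= min(2, tmp)) is false, then (((b + 5) + (-a)) == (val - a)) is true, then val=8, then tot=0, then (i=-1), then tot=0, then (i=0), then tot=0, then (i=1), then tot=0, then (i=2), then tot=0, then (i=3), then tot=0, then (i=4), then tot=0, then returns -11
after: cur=-4, then acc=4, then ((b % (a - 4)) <= min(2, cur)) is false, then (((b + 5) + (-a)) == (acc - a)) is true, then acc=-16, then tot=0, then (i=-1), then tot=0, then (i=0), then tot=0, then (i=1), then tot=0, then (i=2), then tot=0, then (i=3), then tot=0, then (i=4), then tot=0, then returns -8
verdict: not equivalent; witness: a=-4, b=-1


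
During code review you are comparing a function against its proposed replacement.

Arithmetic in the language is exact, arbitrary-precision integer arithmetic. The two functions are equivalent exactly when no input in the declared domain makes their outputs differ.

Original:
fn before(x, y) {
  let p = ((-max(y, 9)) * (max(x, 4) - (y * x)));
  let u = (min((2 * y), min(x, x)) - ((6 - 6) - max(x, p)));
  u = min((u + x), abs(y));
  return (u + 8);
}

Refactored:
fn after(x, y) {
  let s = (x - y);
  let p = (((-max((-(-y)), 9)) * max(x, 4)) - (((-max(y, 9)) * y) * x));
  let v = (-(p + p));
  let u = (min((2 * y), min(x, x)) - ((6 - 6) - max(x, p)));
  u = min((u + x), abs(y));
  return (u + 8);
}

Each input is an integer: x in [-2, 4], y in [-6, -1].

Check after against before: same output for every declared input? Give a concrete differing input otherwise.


Equivalent — the differences include statement counts differ, local variable names differ, arithmetic usage differs, constant usage differs, min/max/abs usage differs, yet no declared input distinguishes the two.
Spot check at x=-2, y=-1 — before: p = -18; u = -4; u = -6; return 2. after: s = -1; p = -18; v = 36; u = -4; u = -6; return 2. Both give 2.
Across all 42 domain points the two functions coincide.
verdict: equivalent


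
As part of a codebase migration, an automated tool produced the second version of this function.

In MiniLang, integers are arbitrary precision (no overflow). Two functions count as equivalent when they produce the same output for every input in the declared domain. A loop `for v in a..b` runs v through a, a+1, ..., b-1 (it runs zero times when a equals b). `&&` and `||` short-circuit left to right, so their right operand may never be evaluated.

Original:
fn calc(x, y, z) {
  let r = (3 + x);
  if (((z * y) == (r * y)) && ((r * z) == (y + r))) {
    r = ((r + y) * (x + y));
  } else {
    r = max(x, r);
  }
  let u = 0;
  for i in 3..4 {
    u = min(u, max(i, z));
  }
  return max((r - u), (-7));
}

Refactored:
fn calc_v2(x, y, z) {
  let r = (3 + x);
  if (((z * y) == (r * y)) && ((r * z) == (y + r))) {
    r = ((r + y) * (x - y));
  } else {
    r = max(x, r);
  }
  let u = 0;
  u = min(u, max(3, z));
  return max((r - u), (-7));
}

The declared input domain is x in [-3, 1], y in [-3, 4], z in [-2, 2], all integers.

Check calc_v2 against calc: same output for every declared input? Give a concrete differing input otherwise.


There is a counterexample at x=-1, y=2, z=2: 4 on one side, -7 on the other.
calc: r := 2 | (((z * y) == (r * y)) && ((r * z) == (y + r))): true | r := 4 | u := 0 | iter i=3: | u := 0 | result 4
calc_v2: r := 2 | (((z * y) == (r * y)) && ((r * z) == (y + r))): true | r := -12 | u := 0 | u := 0 | result -7
verdict: not equivalent; witness: x=-1, y=2, z=2


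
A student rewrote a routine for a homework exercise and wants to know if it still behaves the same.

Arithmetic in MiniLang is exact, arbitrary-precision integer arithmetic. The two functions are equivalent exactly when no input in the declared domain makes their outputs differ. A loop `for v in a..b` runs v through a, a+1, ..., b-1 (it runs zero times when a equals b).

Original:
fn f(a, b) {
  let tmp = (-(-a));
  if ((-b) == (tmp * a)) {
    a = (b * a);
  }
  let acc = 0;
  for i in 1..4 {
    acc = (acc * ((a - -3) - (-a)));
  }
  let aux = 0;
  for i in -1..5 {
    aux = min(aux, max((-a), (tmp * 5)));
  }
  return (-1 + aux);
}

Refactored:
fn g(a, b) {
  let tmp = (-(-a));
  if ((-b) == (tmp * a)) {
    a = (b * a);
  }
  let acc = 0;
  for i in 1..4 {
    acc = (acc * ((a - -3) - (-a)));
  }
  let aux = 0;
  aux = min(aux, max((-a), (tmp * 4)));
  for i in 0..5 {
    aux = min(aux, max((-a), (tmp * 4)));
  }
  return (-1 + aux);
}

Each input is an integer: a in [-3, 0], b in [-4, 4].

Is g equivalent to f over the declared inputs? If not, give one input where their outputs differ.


The one real change (`5` became `4`) has no effect anywhere in the declared ranges.
Spot check at a=-1, b=-3 — f: tmp becomes -1; next ((-b) == (tmp * a)) evaluates to false; next acc becomes 0; next at i=1:; next acc becomes 0; next at i=2:; next acc becomes 0; next at i=3:; next acc becomes 0; next aux becomes 0; next at i=-1:; next aux becomes 0; next at i=0:; next aux becomes 0; next at i=1:; next aux becomes 0; next at i=2:; next aux becomes 0; next at i=3:; next aux becomes 0; next at i=4:; next aux becomes 0; next final value -1. g: tmp becomes -1; next ((-b) == (tmp * a)) evaluates to false; next acc becomes 0; next at i=1:; next acc becomes 0; next at i=2:; next acc becomes 0; next at i=3:; next acc becomes 0; next aux becomes 0; next aux becomes 0; next at i=0:; next aux becomes 0; next at i=1:; next aux becomes 0; next at i=2:; next aux becomes 0; next at i=3:; next aux becomes 0; next at i=4:; next aux becomes 0; next final value -1. Both give -1.
Sweeping the whole domain (36 inputs) finds no disagreement.
verdict: equivalent


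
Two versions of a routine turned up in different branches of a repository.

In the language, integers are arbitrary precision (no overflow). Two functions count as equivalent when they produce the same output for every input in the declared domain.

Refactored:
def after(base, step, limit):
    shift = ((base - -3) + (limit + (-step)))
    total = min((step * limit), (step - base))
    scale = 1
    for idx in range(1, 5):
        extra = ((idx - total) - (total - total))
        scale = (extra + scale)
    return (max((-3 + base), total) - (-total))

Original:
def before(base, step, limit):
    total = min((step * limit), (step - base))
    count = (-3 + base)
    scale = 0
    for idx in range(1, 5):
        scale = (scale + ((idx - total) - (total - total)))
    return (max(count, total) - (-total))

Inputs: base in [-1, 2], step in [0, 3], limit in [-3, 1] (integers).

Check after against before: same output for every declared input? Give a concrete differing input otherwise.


Equivalent. The one real change (`0` became `1`) has no effect anywhere in the declared ranges.
An exhaustive pass over the 80 declared inputs shows identical outputs.
Spot check at base=1, step=3, limit=-2 — before: total becomes -6; next count becomes -2; next scale becomes 0; next at idx=1:; next scale becomes 7; next at idx=2:; next scale becomes 15; next at idx=3:; next scale becomes 24; next at idx=4:; next scale becomes 34; next final value -8. after: shift becomes -1; next total becomes -6; next scale becomes 1; next at idx=1:; next extra becomes 7; next scale becomes 8; next at idx=2:; next extra becomes 8; next scale becomes 16; next at idx=3:; next extra becomes 9; next scale becomes 25; next at idx=4:; next extra becomes 10; next scale becomes 35; next final value -8. Both give -8.
verdict: equivalent
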